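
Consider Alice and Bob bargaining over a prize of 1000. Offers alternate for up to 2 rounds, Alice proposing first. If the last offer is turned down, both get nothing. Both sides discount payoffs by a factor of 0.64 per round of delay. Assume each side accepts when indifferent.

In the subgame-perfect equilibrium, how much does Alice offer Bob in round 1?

Round 2 (Bob proposes): rejection yields 0 for Alice; Bob offers 0 and keeps 1000.
Round 1 (Alice proposes): Bob can get 1000 next round, worth 0.64 × 1000 = 640 now. Alice offers 640 and keeps 1000 − 640 = 360.

640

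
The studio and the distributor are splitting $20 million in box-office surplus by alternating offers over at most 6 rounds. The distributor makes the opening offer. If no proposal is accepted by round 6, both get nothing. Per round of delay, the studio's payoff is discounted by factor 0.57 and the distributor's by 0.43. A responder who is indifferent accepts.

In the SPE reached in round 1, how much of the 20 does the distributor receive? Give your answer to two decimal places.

Solve by backward induction from round 6.
Round 6 (the studio proposes): rejection yields 0 for the distributor; the studio offers 0 and keeps 20.
Round 5 (the distributor proposes): the studio can get 20 next round, worth 0.57 × 20 = 11.4 now; the distributor offers that and keeps 8.6.
Round 4 (the studio proposes): the distributor can get 8.6 next round, worth 0.43 × 8.6 = 3.698 now. The studio offers 3.698 and keeps 20 − 3.698 = 16.302.
Round 3 (the distributor proposes): the studio can get 16.302 next round, worth 0.57 × 16.302 = 9.29214 now; the distributor offers that and keeps 10.70786.
Round 2 (the studio proposes): the distributor can get 10.70786 next round, worth 0.43 × 10.70786 = 4.6043798 now; the studio offers that and keeps 15.3956202.
Round 1 (the distributor proposes): the studio can get 15.3956202 next round, worth 0.57 × 15.3956202 = 8.775503514 now, so the distributor offers 8.775503514, keeping 11.224496486.

11.22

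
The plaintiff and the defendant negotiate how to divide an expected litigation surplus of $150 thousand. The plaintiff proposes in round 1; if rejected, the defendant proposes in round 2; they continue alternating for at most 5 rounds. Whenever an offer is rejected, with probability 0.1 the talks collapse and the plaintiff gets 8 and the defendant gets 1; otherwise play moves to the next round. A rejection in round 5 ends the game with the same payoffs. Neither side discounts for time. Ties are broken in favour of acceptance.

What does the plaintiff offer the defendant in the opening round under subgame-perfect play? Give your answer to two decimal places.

23.97

Round 5 (the plaintiff proposes): the defendant gets 1 if talks fail, so the plaintiff offers 1 and keeps 149.
Round 4 (the defendant proposes): rejecting gives the plaintiff an expected 0.9 × 149 + 0.1 × 8 = 134.9, so the defendant offers 134.9, keeping 15.1.
Round 3 (the plaintiff proposes): rejecting gives the defendant an expected 0.9 × 15.1 + 0.1 × 1 = 13.69, so the plaintiff offers 13.69, keeping 136.31.
Round 2 (the defendant proposes): rejecting gives the plaintiff an expected 0.9 × 136.31 + 0.1 × 8 = 123.479. The defendant offers 123.479 and keeps 150 − 123.479 = 26.521.
Round 1 (the plaintiff proposes): rejecting gives the defendant an expected 0.9 × 26.521 + 0.1 × 1 = 23.9689; the plaintiff offers that and keeps 126.0311.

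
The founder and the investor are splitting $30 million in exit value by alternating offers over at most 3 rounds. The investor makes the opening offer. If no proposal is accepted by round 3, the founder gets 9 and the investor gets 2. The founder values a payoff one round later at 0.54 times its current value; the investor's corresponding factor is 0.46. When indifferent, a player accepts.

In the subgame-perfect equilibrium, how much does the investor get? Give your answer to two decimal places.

19.02

By backward induction:
Round 3 (the investor proposes): the founder gets 9 if talks fail, so the investor offers 9 and keeps 21.
Round 2 (the founder proposes): the investor can get 21 next round, worth 0.46 × 21 = 9.66 now, so the founder offers 9.66, keeping 20.34.
Round 1 (the investor proposes): the founder can get 20.34 next round, worth 0.54 × 20.34 = 10.9836 now. The investor offers 10.9836 and keeps 30 − 10.9836 = 19.0164.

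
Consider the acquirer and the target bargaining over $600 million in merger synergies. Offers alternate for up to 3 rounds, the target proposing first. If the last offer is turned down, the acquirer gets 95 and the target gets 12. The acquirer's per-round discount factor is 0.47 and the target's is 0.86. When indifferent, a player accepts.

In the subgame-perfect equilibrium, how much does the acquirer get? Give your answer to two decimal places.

77.88

Work backward from the last round.
Round 3 (the target proposes): the acquirer gets 95 if talks fail, so the target offers 95 and keeps 505.
Round 2 (the acquirer proposes): the target can get 505 next round, worth 0.86 × 505 = 434.3 now. The acquirer offers 434.3 and keeps 600 − 434.3 = 165.7.
Round 1 (the target proposes): the acquirer can get 165.7 next round, worth 0.47 × 165.7 = 77.879 now. The target offers 77.879 and keeps 600 − 77.879 = 522.121.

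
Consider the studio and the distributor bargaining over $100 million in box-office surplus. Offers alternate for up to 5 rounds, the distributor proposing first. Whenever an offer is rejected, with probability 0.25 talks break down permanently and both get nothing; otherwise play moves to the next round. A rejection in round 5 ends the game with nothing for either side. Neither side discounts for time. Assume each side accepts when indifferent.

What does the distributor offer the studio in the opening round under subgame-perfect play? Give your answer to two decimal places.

29.30

Round 5 (the distributor proposes): rejection yields 0 for the studio; the distributor offers 0 and keeps 100.
Round 4 (the studio proposes): rejecting gives the distributor an expected 0.75 × 100 = 75, so the studio offers 75, keeping 25.
Round 3 (the distributor proposes): rejecting gives the studio an expected 0.75 × 25 = 18.75; the distributor offers that and keeps 81.25.
Round 2 (the studio proposes): rejecting gives the distributor an expected 0.75 × 81.25 = 60.9375; the studio offers that and keeps 39.0625.
Round 1 (the distributor proposes): rejecting gives the studio an expected 0.75 × 39.0625 = 29.296875, so the distributor offers 29.296875, keeping 70.703125.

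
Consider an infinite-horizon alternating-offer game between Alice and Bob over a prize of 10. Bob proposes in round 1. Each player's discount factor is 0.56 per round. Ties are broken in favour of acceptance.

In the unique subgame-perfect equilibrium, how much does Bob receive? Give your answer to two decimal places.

When Bob proposes, Alice accepts any offer worth at least 0.56 times what Alice would get by proposing next round; and vice versa.
This gives x = 10 − 0.56y and y = 10 − 0.56x, where x and y are each side's share when it proposes.
Hence (1 − 0.56·0.56)x = 10(1 − 0.56), i.e. 0.6864·x = 4.4.
x ≈ 6.4103; Alice's share is 10 − x ≈ 3.5897.

6.41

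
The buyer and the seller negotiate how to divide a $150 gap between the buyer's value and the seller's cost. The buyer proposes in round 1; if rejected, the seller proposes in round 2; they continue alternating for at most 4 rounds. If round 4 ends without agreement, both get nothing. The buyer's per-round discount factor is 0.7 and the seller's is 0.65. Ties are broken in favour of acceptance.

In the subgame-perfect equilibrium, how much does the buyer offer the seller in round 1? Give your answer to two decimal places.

Round 4 (the seller proposes): rejection yields 0 for the buyer; the seller offers 0 and keeps 150.
Round 3 (the buyer proposes): the seller can get 150 next round, worth 0.65 × 150 = 97.5 now, so the buyer offers 97.5, keeping 52.5.
Round 2 (the seller proposes): the buyer can get 52.5 next round, worth 0.7 × 52.5 = 36.75 now. The seller offers 36.75 and keeps 150 − 36.75 = 113.25.
Round 1 (the buyer proposes): the seller can get 113.25 next round, worth 0.65 × 113.25 = 73.6125 now; the buyer offers that and keeps 76.3875.

73.61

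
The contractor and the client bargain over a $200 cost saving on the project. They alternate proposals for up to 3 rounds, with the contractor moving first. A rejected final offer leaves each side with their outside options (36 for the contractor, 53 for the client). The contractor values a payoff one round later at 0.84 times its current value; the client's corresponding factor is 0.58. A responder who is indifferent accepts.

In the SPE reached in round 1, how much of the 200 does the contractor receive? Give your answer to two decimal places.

Round 3 (the contractor proposes): the client gets 53 if talks fail, so the contractor offers 53 and keeps 147.
Round 2 (the client proposes): the contractor can get 147 next round, worth 0.84 × 147 = 123.48 now. The client offers 123.48 and keeps 200 − 123.48 = 76.52.
Round 1 (the contractor proposes): the client can get 76.52 next round, worth 0.58 × 76.52 = 44.3816 now. The contractor offers 44.3816 and keeps 200 − 44.3816 = 155.6184.

155.62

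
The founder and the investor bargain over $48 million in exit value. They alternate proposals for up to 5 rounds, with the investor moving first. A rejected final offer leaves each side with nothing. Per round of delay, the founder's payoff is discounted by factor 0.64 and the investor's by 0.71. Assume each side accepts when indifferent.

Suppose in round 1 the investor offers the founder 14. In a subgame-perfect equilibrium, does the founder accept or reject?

Accept

Round 5 (the investor proposes): rejection yields 0 for the founder; the investor offers 0 and keeps 48.
Round 4 (the founder proposes): the investor can get 48 next round, worth 0.71 × 48 = 34.08 now. The founder offers 34.08 and keeps 48 − 34.08 = 13.92.
Round 3 (the investor proposes): the founder can get 13.92 next round, worth 0.64 × 13.92 = 8.9088 now; the investor offers that and keeps 39.0912.
Round 2 (the founder proposes): the investor can get 39.0912 next round, worth 0.71 × 39.0912 = 27.754752 now, so the founder offers 27.754752, keeping 20.245248.
So by rejecting in round 1, the founder gets 20.245248 next round, worth 0.64 × 20.245248 = 12.95695872 now.
Offer 14 ≥ 12.95695872, so the founder accepts.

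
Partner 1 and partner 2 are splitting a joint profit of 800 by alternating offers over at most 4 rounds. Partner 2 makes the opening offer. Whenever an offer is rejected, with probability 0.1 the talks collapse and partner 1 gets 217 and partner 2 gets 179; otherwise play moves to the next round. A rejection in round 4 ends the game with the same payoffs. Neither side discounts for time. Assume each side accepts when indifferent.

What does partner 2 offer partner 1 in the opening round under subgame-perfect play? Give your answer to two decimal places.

547.88

Round 4 (partner 1 proposes): partner 2 gets 179 if talks fail, so partner 1 offers 179 and keeps 621.
Round 3 (partner 2 proposes): rejecting gives partner 1 an expected 0.9 × 621 + 0.1 × 217 = 580.6, so partner 2 offers 580.6, keeping 219.4.
Round 2 (partner 1 proposes): rejecting gives partner 2 an expected 0.9 × 219.4 + 0.1 × 179 = 215.36. Partner 1 offers 215.36 and keeps 800 − 215.36 = 584.64.
Round 1 (partner 2 proposes): rejecting gives partner 1 an expected 0.9 × 584.64 + 0.1 × 217 = 547.876, so partner 2 offers 547.876, keeping 252.124.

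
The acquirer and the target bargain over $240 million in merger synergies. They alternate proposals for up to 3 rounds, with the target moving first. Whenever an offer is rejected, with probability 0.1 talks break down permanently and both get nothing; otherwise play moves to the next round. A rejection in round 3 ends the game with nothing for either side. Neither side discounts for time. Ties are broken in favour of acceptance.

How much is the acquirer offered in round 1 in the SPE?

Round 3 (the target proposes): the acquirer will accept anything ≥ 0, so the target offers 0 and keeps 240.
Round 2 (the acquirer proposes): rejecting gives the target an expected 0.9 × 240 = 216; the acquirer offers that and keeps 24.
Round 1 (the target proposes): rejecting gives the acquirer an expected 0.9 × 24 = 21.6, so the target offers 21.6, keeping 218.4.

21.6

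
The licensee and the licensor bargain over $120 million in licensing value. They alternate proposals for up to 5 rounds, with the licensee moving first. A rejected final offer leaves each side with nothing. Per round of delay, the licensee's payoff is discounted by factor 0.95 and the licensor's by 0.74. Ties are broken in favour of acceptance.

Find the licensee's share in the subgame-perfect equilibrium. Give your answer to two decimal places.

Work backward from the last round.
Round 5 (the licensee proposes): the licensor will accept anything ≥ 0, so the licensee offers 0 and keeps 120.
Round 4 (the licensor proposes): the licensee can get 120 next round, worth 0.95 × 120 = 114 now; the licensor offers that and keeps 6.
Round 3 (the licensee proposes): the licensor can get 6 next round, worth 0.74 × 6 = 4.44 now; the licensee offers that and keeps 115.56.
Round 2 (the licensor proposes): the licensee can get 115.56 next round, worth 0.95 × 115.56 = 109.782 now, so the licensor offers 109.782, keeping 10.218.
Round 1 (the licensee proposes): the licensor can get 10.218 next round, worth 0.74 × 10.218 = 7.56132 now, so the licensee offers 7.56132, keeping 112.43868.

112.44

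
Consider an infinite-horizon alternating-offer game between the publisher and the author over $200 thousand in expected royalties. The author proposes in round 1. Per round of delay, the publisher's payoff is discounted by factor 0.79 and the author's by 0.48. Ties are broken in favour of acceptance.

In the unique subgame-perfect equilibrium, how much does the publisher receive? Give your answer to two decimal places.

Let x be the author's share when the author proposes and y be the publisher's share when the publisher proposes.
The publisher accepts iff offered ≥ 0.79·y, so x = 200 − 0.79y. Symmetrically y = 200 − 0.48x.
Substituting: x = 200 − 0.79(200 − 0.48x), giving x(1 − 0.48·0.79) = 200(1 − 0.79).
So x = 200 × 0.21 / 0.6208 ≈ 67.6546, and the publisher receives 200 − x ≈ 132.3454.

132.35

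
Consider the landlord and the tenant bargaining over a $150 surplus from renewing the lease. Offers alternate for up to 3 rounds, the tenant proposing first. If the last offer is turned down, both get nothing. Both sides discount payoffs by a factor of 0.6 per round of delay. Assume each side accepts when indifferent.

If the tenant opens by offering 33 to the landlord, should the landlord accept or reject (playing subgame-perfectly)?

Reject

Round 3 (the tenant proposes): the landlord will accept anything ≥ 0, so the tenant offers 0 and keeps 150.
Round 2 (the landlord proposes): the tenant can get 150 next round, worth 0.6 × 150 = 90 now; the landlord offers that and keeps 60.
So by rejecting in round 1, the landlord gets 60 next round, worth 0.6 × 60 = 36 now.
Offer 33 < 36, so the landlord rejects.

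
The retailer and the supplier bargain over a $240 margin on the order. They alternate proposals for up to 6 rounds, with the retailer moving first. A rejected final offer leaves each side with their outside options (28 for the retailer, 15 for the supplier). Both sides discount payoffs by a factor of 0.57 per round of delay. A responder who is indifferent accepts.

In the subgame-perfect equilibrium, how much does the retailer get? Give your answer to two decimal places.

149.31

Work backward from the last round.
Round 6 (the supplier proposes): the retailer gets 28 if talks fail, so the supplier offers 28 and keeps 212.
Round 5 (the retailer proposes): the supplier can get 212 next round, worth 0.57 × 212 = 120.84 now, so the retailer offers 120.84, keeping 119.16.
Round 4 (the supplier proposes): the retailer can get 119.16 next round, worth 0.57 × 119.16 = 67.9212 now; the supplier offers that and keeps 172.0788.
Round 3 (the retailer proposes): the supplier can get 172.0788 next round, worth 0.57 × 172.0788 = 98.084916 now, so the retailer offers 98.084916, keeping 141.915084.
Round 2 (the supplier proposes): the retailer can get 141.915084 next round, worth 0.57 × 141.915084 = 80.89159788 now. The supplier offers 80.89159788 and keeps 240 − 80.89159788 = 159.10840212.
Round 1 (the retailer proposes): the supplier can get 159.10840212 next round, worth 0.57 × 159.10840212 = 90.6917892084 now, so the retailer offers 90.6917892084, keeping 149.3082107916.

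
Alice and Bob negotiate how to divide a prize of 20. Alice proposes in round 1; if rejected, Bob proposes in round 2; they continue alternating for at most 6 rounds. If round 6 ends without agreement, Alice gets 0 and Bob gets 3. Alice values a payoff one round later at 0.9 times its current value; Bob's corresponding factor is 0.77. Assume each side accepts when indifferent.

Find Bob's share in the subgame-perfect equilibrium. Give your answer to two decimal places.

10.00

Round 6 (Bob proposes): Alice will accept anything ≥ 0, so Bob offers 0 and keeps 20.
Round 5 (Alice proposes): Bob can get 20 next round, worth 0.77 × 20 = 15.4 now, so Alice offers 15.4, keeping 4.6.
Round 4 (Bob proposes): Alice can get 4.6 next round, worth 0.9 × 4.6 = 4.14 now; Bob offers that and keeps 15.86.
Round 3 (Alice proposes): Bob can get 15.86 next round, worth 0.77 × 15.86 = 12.2122 now, so Alice offers 12.2122, keeping 7.7878.
Round 2 (Bob proposes): Alice can get 7.7878 next round, worth 0.9 × 7.7878 = 7.00902 now; Bob offers that and keeps 12.99098.
Round 1 (Alice proposes): Bob can get 12.99098 next round, worth 0.77 × 12.99098 = 10.0030546 now. Alice offers 10.0030546 and keeps 20 − 10.0030546 = 9.9969454.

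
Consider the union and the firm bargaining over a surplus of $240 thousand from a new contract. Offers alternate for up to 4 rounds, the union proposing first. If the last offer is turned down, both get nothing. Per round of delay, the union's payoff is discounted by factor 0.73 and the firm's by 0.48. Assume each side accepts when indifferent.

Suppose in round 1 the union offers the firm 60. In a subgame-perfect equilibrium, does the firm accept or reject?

Work out the firm's continuation value if the offer is rejected.
Round 4 (the firm proposes): the union will accept anything ≥ 0, so the firm offers 0 and keeps 240.
Round 3 (the union proposes): the firm can get 240 next round, worth 0.48 × 240 = 115.2 now, so the union offers 115.2, keeping 124.8.
Round 2 (the firm proposes): the union can get 124.8 next round, worth 0.73 × 124.8 = 91.104 now. The firm offers 91.104 and keeps 240 − 91.104 = 148.896.
So by rejecting in round 1, the firm gets 148.896 next round, worth 0.48 × 148.896 = 71.47008 now.
Offer 60 < 71.47008, so the firm rejects.

Reject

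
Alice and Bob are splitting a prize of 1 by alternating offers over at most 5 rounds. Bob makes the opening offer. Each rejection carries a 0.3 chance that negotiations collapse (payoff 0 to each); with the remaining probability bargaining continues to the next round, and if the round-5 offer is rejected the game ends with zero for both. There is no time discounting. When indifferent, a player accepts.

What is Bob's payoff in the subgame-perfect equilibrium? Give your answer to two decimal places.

0.69

By backward induction:
Round 5 (Bob proposes): Alice will accept anything ≥ 0, so Bob offers 0 and keeps 1.
Round 4 (Alice proposes): rejecting gives Bob an expected 0.7 × 1 = 0.7, so Alice offers 0.7, keeping 0.3.
Round 3 (Bob proposes): rejecting gives Alice an expected 0.7 × 0.3 = 0.21, so Bob offers 0.21, keeping 0.79.
Round 2 (Alice proposes): rejecting gives Bob an expected 0.7 × 0.79 = 0.553; Alice offers that and keeps 0.447.
Round 1 (Bob proposes): rejecting gives Alice an expected 0.7 × 0.447 = 0.3129; Bob offers that and keeps 0.6871.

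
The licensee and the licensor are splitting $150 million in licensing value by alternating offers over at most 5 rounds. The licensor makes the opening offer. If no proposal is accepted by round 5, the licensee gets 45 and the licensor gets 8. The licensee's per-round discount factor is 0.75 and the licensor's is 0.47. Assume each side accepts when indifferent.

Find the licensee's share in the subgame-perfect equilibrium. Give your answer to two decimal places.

Work backward from the last round.
Round 5 (the licensor proposes): the licensee gets 45 if talks fail, so the licensor offers 45 and keeps 105.
Round 4 (the licensee proposes): the licensor can get 105 next round, worth 0.47 × 105 = 49.35 now, so the licensee offers 49.35, keeping 100.65.
Round 3 (the licensor proposes): the licensee can get 100.65 next round, worth 0.75 × 100.65 = 75.4875 now; the licensor offers that and keeps 74.5125.
Round 2 (the licensee proposes): the licensor can get 74.5125 next round, worth 0.47 × 74.5125 = 35.020875 now; the licensee offers that and keeps 114.979125.
Round 1 (the licensor proposes): the licensee can get 114.979125 next round, worth 0.75 × 114.979125 = 86.23434375 now, so the licensor offers 86.23434375, keeping 63.76565625.

86.23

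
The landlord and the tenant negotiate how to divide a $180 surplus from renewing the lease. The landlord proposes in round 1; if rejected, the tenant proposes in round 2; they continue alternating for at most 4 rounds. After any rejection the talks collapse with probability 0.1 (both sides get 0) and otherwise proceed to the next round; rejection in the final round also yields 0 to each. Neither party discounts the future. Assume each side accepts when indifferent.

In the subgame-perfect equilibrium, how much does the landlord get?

By backward induction:
Round 4 (the tenant proposes): the landlord will accept anything ≥ 0, so the tenant offers 0 and keeps 180.
Round 3 (the landlord proposes): rejecting gives the tenant an expected 0.9 × 180 = 162. The landlord offers 162 and keeps 180 − 162 = 18.
Round 2 (the tenant proposes): rejecting gives the landlord an expected 0.9 × 18 = 16.2; the tenant offers that and keeps 163.8.
Round 1 (the landlord proposes): rejecting gives the tenant an expected 0.9 × 163.8 = 147.42, so the landlord offers 147.42, keeping 32.58.

32.58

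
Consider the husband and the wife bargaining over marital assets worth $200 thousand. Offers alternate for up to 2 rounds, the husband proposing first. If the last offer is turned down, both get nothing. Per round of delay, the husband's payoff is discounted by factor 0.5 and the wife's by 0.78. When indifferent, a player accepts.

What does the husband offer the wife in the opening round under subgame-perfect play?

Round 2 (the wife proposes): the husband will accept anything ≥ 0, so the wife offers 0 and keeps 200.
Round 1 (the husband proposes): the wife can get 200 next round, worth 0.78 × 200 = 156 now; the husband offers that and keeps 44.

156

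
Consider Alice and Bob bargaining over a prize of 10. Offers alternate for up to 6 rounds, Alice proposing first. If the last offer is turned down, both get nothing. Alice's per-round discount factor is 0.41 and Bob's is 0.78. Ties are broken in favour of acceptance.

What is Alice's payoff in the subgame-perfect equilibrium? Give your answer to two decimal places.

Work backward from the last round.
Round 6 (Bob proposes): Alice will accept anything ≥ 0, so Bob offers 0 and keeps 10.
Round 5 (Alice proposes): Bob can get 10 next round, worth 0.78 × 10 = 7.8 now. Alice offers 7.8 and keeps 10 − 7.8 = 2.2.
Round 4 (Bob proposes): Alice can get 2.2 next round, worth 0.41 × 2.2 = 0.902 now, so Bob offers 0.902, keeping 9.098.
Round 3 (Alice proposes): Bob can get 9.098 next round, worth 0.78 × 9.098 = 7.09644 now; Alice offers that and keeps 2.90356.
Round 2 (Bob proposes): Alice can get 2.90356 next round, worth 0.41 × 2.90356 = 1.1904596 now; Bob offers that and keeps 8.8095404.
Round 1 (Alice proposes): Bob can get 8.8095404 next round, worth 0.78 × 8.8095404 = 6.871441512 now; Alice offers that and keeps 3.128558488.

3.13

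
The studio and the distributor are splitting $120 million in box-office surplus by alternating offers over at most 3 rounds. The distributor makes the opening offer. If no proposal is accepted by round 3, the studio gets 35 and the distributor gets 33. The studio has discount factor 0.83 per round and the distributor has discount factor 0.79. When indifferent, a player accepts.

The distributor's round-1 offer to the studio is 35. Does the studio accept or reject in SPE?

Reject

Round 3 (the distributor proposes): the studio gets 35 if talks fail, so the distributor offers 35 and keeps 85.
Round 2 (the studio proposes): the distributor can get 85 next round, worth 0.79 × 85 = 67.15 now; the studio offers that and keeps 52.85.
So by rejecting in round 1, the studio gets 52.85 next round, worth 0.83 × 52.85 = 43.8655 now.
Offer 35 < 43.8655, so the studio rejects.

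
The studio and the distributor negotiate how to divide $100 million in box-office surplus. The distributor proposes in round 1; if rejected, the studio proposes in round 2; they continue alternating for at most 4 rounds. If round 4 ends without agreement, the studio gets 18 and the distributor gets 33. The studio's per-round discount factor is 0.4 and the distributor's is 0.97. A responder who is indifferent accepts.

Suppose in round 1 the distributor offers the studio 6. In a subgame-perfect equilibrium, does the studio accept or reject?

Reject

Work out the studio's continuation value if the offer is rejected.
Round 4 (the studio proposes): the distributor gets 33 if talks fail, so the studio offers 33 and keeps 67.
Round 3 (the distributor proposes): the studio can get 67 next round, worth 0.4 × 67 = 26.8 now; the distributor offers that and keeps 73.2.
Round 2 (the studio proposes): the distributor can get 73.2 next round, worth 0.97 × 73.2 = 71.004 now. The studio offers 71.004 and keeps 100 − 71.004 = 28.996.
So by rejecting in round 1, the studio gets 28.996 next round, worth 0.4 × 28.996 = 11.5984 now.
Offer 6 < 11.5984, so the studio rejects.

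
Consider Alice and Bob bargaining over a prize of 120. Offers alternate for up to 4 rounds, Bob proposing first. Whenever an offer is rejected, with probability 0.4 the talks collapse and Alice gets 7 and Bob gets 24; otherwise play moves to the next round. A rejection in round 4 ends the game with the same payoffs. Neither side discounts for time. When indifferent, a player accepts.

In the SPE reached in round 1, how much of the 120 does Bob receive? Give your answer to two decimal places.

Round 4 (Alice proposes): Bob gets 24 if talks fail, so Alice offers 24 and keeps 96.
Round 3 (Bob proposes): rejecting gives Alice an expected 0.6 × 96 + 0.4 × 7 = 60.4. Bob offers 60.4 and keeps 120 − 60.4 = 59.6.
Round 2 (Alice proposes): rejecting gives Bob an expected 0.6 × 59.6 + 0.4 × 24 = 45.36; Alice offers that and keeps 74.64.
Round 1 (Bob proposes): rejecting gives Alice an expected 0.6 × 74.64 + 0.4 × 7 = 47.584, so Bob offers 47.584, keeping 72.416.

72.42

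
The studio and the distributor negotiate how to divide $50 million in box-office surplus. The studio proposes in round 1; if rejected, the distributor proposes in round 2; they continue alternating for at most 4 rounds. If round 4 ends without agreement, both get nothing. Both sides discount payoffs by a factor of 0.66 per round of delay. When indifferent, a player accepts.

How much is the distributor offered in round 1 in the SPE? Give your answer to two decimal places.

25.59

Work backward from the last round.
Round 4 (the distributor proposes): the studio will accept anything ≥ 0, so the distributor offers 0 and keeps 50.
Round 3 (the studio proposes): the distributor can get 50 next round, worth 0.66 × 50 = 33 now; the studio offers that and keeps 17.
Round 2 (the distributor proposes): the studio can get 17 next round, worth 0.66 × 17 = 11.22 now. The distributor offers 11.22 and keeps 50 − 11.22 = 38.78.
Round 1 (the studio proposes): the distributor can get 38.78 next round, worth 0.66 × 38.78 = 25.5948 now; the studio offers that and keeps 24.4052.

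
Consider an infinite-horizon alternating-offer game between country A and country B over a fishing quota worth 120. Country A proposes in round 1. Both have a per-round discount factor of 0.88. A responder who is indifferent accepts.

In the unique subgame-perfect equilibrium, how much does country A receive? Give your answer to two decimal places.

63.83

When country A proposes, country B accepts any offer worth at least 0.88 times what country B would get by proposing next round; and vice versa.
This gives x = 120 − 0.88y and y = 120 − 0.88x, where x and y are each side's share when it proposes.
Hence (1 − 0.88·0.88)x = 120(1 − 0.88), i.e. 0.2256·x = 14.4.
x ≈ 63.8298; country B's share is 120 − x ≈ 56.1702.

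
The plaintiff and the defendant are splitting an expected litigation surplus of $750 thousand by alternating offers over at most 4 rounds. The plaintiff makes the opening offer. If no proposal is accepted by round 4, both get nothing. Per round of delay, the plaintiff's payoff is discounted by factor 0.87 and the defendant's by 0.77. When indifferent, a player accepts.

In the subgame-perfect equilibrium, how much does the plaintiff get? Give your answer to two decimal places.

288.06

Round 4 (the defendant proposes): rejection yields 0 for the plaintiff; the defendant offers 0 and keeps 750.
Round 3 (the plaintiff proposes): the defendant can get 750 next round, worth 0.77 × 750 = 577.5 now; the plaintiff offers that and keeps 172.5.
Round 2 (the defendant proposes): the plaintiff can get 172.5 next round, worth 0.87 × 172.5 = 150.075 now; the defendant offers that and keeps 599.925.
Round 1 (the plaintiff proposes): the defendant can get 599.925 next round, worth 0.77 × 599.925 = 461.94225 now, so the plaintiff offers 461.94225, keeping 288.05775.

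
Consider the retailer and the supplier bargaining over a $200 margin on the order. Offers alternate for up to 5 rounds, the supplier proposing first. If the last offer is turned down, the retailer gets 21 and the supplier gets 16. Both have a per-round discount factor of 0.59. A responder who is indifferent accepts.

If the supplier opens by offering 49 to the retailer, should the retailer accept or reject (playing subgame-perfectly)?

Reject

Round 5 (the supplier proposes): the retailer gets 21 if talks fail, so the supplier offers 21 and keeps 179.
Round 4 (the retailer proposes): the supplier can get 179 next round, worth 0.59 × 179 = 105.61 now; the retailer offers that and keeps 94.39.
Round 3 (the supplier proposes): the retailer can get 94.39 next round, worth 0.59 × 94.39 = 55.6901 now; the supplier offers that and keeps 144.3099.
Round 2 (the retailer proposes): the supplier can get 144.3099 next round, worth 0.59 × 144.3099 = 85.142841 now. The retailer offers 85.142841 and keeps 200 − 85.142841 = 114.857159.
So by rejecting in round 1, the retailer gets 114.857159 next round, worth 0.59 × 114.857159 = 67.76572381 now.
Offer 49 < 67.76572381, so the retailer rejects.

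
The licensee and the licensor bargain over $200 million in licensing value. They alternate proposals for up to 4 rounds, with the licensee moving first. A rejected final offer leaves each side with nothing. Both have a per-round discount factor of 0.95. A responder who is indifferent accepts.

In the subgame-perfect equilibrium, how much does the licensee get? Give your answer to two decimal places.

Round 4 (the licensor proposes): the licensee will accept anything ≥ 0, so the licensor offers 0 and keeps 200.
Round 3 (the licensee proposes): the licensor can get 200 next round, worth 0.95 × 200 = 190 now; the licensee offers that and keeps 10.
Round 2 (the licensor proposes): the licensee can get 10 next round, worth 0.95 × 10 = 9.5 now. The licensor offers 9.5 and keeps 200 − 9.5 = 190.5.
Round 1 (the licensee proposes): the licensor can get 190.5 next round, worth 0.95 × 190.5 = 180.975 now, so the licensee offers 180.975, keeping 19.025.

19.03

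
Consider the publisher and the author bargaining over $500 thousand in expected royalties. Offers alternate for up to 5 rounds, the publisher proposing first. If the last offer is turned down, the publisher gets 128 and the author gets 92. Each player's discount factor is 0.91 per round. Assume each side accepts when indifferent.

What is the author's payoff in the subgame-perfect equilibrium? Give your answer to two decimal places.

137.95

Round 5 (the publisher proposes): the author gets 92 if talks fail, so the publisher offers 92 and keeps 408.
Round 4 (the author proposes): the publisher can get 408 next round, worth 0.91 × 408 = 371.28 now, so the author offers 371.28, keeping 128.72.
Round 3 (the publisher proposes): the author can get 128.72 next round, worth 0.91 × 128.72 = 117.1352 now, so the publisher offers 117.1352, keeping 382.8648.
Round 2 (the author proposes): the publisher can get 382.8648 next round, worth 0.91 × 382.8648 = 348.406968 now. The author offers 348.406968 and keeps 500 − 348.406968 = 151.593032.
Round 1 (the publisher proposes): the author can get 151.593032 next round, worth 0.91 × 151.593032 = 137.94965912 now. The publisher offers 137.94965912 and keeps 500 − 137.94965912 = 362.05034088.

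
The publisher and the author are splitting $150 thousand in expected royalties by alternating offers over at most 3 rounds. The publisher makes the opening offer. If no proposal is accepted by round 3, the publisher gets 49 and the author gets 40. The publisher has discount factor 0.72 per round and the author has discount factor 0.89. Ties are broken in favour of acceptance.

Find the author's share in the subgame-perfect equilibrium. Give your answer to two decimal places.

Round 3 (the publisher proposes): the author gets 40 if talks fail, so the publisher offers 40 and keeps 110.
Round 2 (the author proposes): the publisher can get 110 next round, worth 0.72 × 110 = 79.2 now; the author offers that and keeps 70.8.
Round 1 (the publisher proposes): the author can get 70.8 next round, worth 0.89 × 70.8 = 63.012 now. The publisher offers 63.012 and keeps 150 − 63.012 = 86.988.

63.01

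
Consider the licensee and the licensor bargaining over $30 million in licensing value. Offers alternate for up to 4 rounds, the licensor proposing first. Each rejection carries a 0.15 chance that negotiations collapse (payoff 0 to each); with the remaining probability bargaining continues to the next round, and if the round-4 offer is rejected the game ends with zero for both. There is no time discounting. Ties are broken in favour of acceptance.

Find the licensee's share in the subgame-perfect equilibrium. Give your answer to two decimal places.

22.25

Round 4 (the licensee proposes): rejection yields 0 for the licensor; the licensee offers 0 and keeps 30.
Round 3 (the licensor proposes): rejecting gives the licensee an expected 0.85 × 30 = 25.5, so the licensor offers 25.5, keeping 4.5.
Round 2 (the licensee proposes): rejecting gives the licensor an expected 0.85 × 4.5 = 3.825; the licensee offers that and keeps 26.175.
Round 1 (the licensor proposes): rejecting gives the licensee an expected 0.85 × 26.175 = 22.24875; the licensor offers that and keeps 7.75125.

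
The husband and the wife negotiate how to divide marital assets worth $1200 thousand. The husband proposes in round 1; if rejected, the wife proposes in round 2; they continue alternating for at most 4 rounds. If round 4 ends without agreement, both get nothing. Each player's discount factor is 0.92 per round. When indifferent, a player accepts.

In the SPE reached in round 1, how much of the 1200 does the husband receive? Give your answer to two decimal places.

Round 4 (the wife proposes): the husband will accept anything ≥ 0, so the wife offers 0 and keeps 1200.
Round 3 (the husband proposes): the wife can get 1200 next round, worth 0.92 × 1200 = 1104 now, so the husband offers 1104, keeping 96.
Round 2 (the wife proposes): the husband can get 96 next round, worth 0.92 × 96 = 88.32 now, so the wife offers 88.32, keeping 1111.68.
Round 1 (the husband proposes): the wife can get 1111.68 next round, worth 0.92 × 1111.68 = 1022.7456 now; the husband offers that and keeps 177.2544.

177.25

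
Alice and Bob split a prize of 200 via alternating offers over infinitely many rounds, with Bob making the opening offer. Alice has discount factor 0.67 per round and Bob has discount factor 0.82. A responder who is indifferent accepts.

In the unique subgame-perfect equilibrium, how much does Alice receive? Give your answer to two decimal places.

53.53

When Bob proposes, Alice accepts any offer worth at least 0.67 times what Alice would get by proposing next round; and vice versa.
This gives x = 200 − 0.67y and y = 200 − 0.82x, where x and y are each side's share when it proposes.
Hence (1 − 0.67·0.82)x = 200(1 − 0.67), i.e. 0.4506·x = 66.
x ≈ 146.4714; Alice's share is 200 − x ≈ 53.5286.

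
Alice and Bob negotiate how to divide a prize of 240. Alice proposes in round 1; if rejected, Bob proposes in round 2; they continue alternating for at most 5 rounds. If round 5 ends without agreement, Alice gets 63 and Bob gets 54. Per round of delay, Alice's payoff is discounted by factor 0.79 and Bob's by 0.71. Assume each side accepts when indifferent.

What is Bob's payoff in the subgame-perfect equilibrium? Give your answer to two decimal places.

Solve by backward induction from round 5.
Round 5 (Alice proposes): Bob gets 54 if talks fail, so Alice offers 54 and keeps 186.
Round 4 (Bob proposes): Alice can get 186 next round, worth 0.79 × 186 = 146.94 now; Bob offers that and keeps 93.06.
Round 3 (Alice proposes): Bob can get 93.06 next round, worth 0.71 × 93.06 = 66.0726 now; Alice offers that and keeps 173.9274.
Round 2 (Bob proposes): Alice can get 173.9274 next round, worth 0.79 × 173.9274 = 137.402646 now, so Bob offers 137.402646, keeping 102.597354.
Round 1 (Alice proposes): Bob can get 102.597354 next round, worth 0.71 × 102.597354 = 72.84412134 now; Alice offers that and keeps 167.15587866.

72.84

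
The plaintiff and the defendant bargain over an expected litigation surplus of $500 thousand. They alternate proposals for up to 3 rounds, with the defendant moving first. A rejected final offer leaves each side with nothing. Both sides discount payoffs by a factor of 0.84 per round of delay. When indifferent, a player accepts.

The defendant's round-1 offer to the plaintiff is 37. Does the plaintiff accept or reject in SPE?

Round 3 (the defendant proposes): the plaintiff will accept anything ≥ 0, so the defendant offers 0 and keeps 500.
Round 2 (the plaintiff proposes): the defendant can get 500 next round, worth 0.84 × 500 = 420 now; the plaintiff offers that and keeps 80.
So by rejecting in round 1, the plaintiff gets 80 next round, worth 0.84 × 80 = 67.2 now.
Offer 37 < 67.2, so the plaintiff rejects.

Reject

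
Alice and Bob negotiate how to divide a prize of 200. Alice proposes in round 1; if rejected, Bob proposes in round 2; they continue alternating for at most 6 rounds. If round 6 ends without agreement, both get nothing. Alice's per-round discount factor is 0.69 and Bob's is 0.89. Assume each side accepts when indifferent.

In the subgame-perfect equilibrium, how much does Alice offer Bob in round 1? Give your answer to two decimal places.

Round 6 (Bob proposes): Alice will accept anything ≥ 0, so Bob offers 0 and keeps 200.
Round 5 (Alice proposes): Bob can get 200 next round, worth 0.89 × 200 = 178 now, so Alice offers 178, keeping 22.
Round 4 (Bob proposes): Alice can get 22 next round, worth 0.69 × 22 = 15.18 now, so Bob offers 15.18, keeping 184.82.
Round 3 (Alice proposes): Bob can get 184.82 next round, worth 0.89 × 184.82 = 164.4898 now. Alice offers 164.4898 and keeps 200 − 164.4898 = 35.5102.
Round 2 (Bob proposes): Alice can get 35.5102 next round, worth 0.69 × 35.5102 = 24.502038 now. Bob offers 24.502038 and keeps 200 − 24.502038 = 175.497962.
Round 1 (Alice proposes): Bob can get 175.497962 next round, worth 0.89 × 175.497962 = 156.19318618 now. Alice offers 156.19318618 and keeps 200 − 156.19318618 = 43.80681382.

156.19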